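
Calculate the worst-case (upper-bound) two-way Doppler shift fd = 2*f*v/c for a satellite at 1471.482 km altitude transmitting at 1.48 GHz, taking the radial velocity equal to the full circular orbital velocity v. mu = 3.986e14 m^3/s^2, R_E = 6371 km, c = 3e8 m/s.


r = 7.842482e+06 m
v = sqrt(mu/r) = 7129.2178 m/s (worst-case radial velocity)
f = 1.48 GHz = 1.48e+09 Hz
fd = 2*f*v/c = 2*1.48e+09*7129.2178/3.0e+08
fd = 70341.6155 Hz

70341.6155 Hz


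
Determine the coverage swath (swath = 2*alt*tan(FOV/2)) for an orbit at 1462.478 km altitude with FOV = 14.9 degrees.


FOV = 14.9 deg = 0.2600541 rad
swath = 2 * alt * tan(FOV/2) = 2 * 1462.478 * tan(0.130027)
swath = 2 * 1462.478 * 0.1307648
swath = 382.4813 km

382.4813 km


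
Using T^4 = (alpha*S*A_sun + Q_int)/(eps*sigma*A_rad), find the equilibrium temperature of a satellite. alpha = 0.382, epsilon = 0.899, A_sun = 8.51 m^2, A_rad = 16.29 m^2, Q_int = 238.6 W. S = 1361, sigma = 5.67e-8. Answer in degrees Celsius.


Numerator = alpha*S*A_sun + Q_int = 0.382*1361*8.51 + 238.6 = 4662.9660 W
Denominator = eps*sigma*A_rad = 0.899*5.67e-8*16.29 = 8.3035506e-07 W/K^4
T^4 = 5.6156291e+09 K^4
T = 273.7471 K = 0.5971484 C

0.5971 degrees Celsius


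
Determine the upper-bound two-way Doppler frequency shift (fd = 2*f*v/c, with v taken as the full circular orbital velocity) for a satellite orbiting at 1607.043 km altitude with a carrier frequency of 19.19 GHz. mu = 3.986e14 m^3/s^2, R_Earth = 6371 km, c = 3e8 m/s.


r = 7.978043e+06 m
v = sqrt(mu/r) = 7068.3893 m/s (worst-case radial velocity)
f = 19.19 GHz = 1.919e+10 Hz
fd = 2*f*v/c = 2*1.919e+10*7068.3893/3.0e+08
fd = 904282.6045 Hz

904282.6045 Hz


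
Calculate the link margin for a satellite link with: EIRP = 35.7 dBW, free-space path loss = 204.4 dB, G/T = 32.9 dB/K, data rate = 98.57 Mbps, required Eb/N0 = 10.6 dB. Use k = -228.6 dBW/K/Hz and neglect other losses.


C/N0 = EIRP - FSPL + G/T - k = 35.7 - 204.4 + 32.9 - (-228.6)
C/N0 = 92.8000 dB-Hz
R_b = 98.57 Mbps = 9.857e+07 bps -> 10*log10(R_b) = 79.9374 dB-Hz
Eb/N0 = C/N0 - 10*log10(R_b) = 92.8000 - 79.9374 = 12.8626 dB
Margin = Eb/N0 - Eb/N0_req = 12.8626 - 10.6 = 2.2626 dB (link closes)

2.2626 dB


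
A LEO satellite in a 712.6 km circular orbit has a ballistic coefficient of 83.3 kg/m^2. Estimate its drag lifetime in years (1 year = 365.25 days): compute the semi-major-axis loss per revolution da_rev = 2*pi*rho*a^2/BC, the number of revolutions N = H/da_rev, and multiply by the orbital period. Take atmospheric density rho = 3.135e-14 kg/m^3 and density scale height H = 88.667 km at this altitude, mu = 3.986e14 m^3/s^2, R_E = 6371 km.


a = R_E + alt = 7083.6000 km = 7.0836e+06 m
da_rev = 2*pi*rho*a^2/BC = 2*pi*3.135e-14*(7.0836e+06)^2/83.3 = 0.118653477 m per revolution
N = H/da_rev = 88667.0000 m / 0.118653477 m = 747276.8768 revolutions
P = 2*pi*sqrt(a^3/mu) = 5933.2448 s
lifetime = N*P = 747276.8768 * 5933.2448 = 4.4337766e+09 s = 51316.8590 days
years = 51316.8590 / 365.25 = 140.4979 years

140.4979 years


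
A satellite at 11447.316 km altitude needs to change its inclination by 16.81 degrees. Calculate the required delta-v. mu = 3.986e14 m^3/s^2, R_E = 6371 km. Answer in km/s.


r = 17818.3160 km = 1.7818316e+07 m
V = sqrt(mu/r) = 4729.7188 m/s
di = 16.81 deg = 0.2933898 rad
dV = 2*V*sin(di/2) = 2*4729.7188*sin(0.1466949)
dV = 1382.6799 m/s = 1.3827 km/s

1.3827 km/s


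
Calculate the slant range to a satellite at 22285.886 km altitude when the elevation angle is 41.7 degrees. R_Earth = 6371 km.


h = 22285.886 km, el = 41.7 deg
d = -R_E*sin(el) + sqrt((R_E*sin(el))^2 + 2*R_E*h + h^2)
d = -6371.0000*sin(0.7278023) + sqrt((6371.0000*0.6652304)^2 + 2*6371.0000*22285.886 + 22285.886^2)
d = 24021.1462 km

24021.1462 km


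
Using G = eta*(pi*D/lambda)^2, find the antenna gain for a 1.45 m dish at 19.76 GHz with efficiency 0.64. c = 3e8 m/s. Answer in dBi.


lambda = c/f = 3e8 / 1.976e+10 = 0.01518219 m
G = eta*(pi*D/lambda)^2 = 0.64*(pi*1.45/0.01518219)^2
G = 57616.5295 (linear)
G = 10*log10(57616.5295) = 47.6055 dBi

47.6055 dBi


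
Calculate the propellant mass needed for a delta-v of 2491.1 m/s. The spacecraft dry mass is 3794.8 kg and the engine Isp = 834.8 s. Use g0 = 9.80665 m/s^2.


ve = Isp * g0 = 834.8 * 9.80665 = 8186.591420 m/s
mass ratio = exp(dv/ve) = exp(2491.1/8186.591420) = 1.35566249
m_prop = m_dry * (mr - 1) = 3794.8 * (1.35566249 - 1)
m_prop = 1349.6680 kg

1349.6680 kg


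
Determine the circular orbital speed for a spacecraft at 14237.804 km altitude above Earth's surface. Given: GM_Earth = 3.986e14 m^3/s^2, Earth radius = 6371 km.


r = R_E + alt = 6371.0 + 14237.804 = 20608.8040 km = 2.0608804e+07 m
v = sqrt(mu/r) = sqrt(3.986e14 / 2.0608804e+07) = 4397.8686 m/s = 4.3979 km/s

4.3979 km/s


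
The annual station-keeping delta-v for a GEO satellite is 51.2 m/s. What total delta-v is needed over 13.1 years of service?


dV = rate * years = 51.2 * 13.1
dV = 670.7200 m/s

670.7200 m/s


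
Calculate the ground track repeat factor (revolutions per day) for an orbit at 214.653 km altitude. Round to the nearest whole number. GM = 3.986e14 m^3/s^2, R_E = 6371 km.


r = 6.585653e+06 m
T = 2*pi*sqrt(r^3/mu) = 5318.7489 s = 88.6458 min
revs/day = 1440 / 88.6458 = 16.2444
Rounded: 16 revolutions per day

16 revolutions per day


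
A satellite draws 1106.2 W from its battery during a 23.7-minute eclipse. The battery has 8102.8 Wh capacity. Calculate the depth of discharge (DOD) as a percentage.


E_used = P * t / 60 = 1106.2 * 23.7 / 60 = 436.9490 Wh
DOD = E_used / E_total * 100 = 436.9490 / 8102.8 * 100
DOD = 5.3926 %

5.3926 %


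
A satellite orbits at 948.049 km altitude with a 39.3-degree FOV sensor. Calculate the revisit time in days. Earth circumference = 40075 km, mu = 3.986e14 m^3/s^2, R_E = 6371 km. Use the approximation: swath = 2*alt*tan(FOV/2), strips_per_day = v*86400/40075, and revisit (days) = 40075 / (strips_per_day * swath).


swath = 2*948.049*tan(0.3429572) = 677.0352 km
v = sqrt(mu/r) = 7379.7444 m/s = 7.3797 km/s
strips/day = v*86400/40075 = 7.3797*86400/40075 = 15.9104
coverage/day = strips * swath = 15.9104 * 677.0352 = 10771.9111 km
revisit = 40075 / 10771.9111 = 3.7203 days

3.7203 days


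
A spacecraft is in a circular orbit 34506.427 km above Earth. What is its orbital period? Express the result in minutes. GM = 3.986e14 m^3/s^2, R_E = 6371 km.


r = 40877.4270 km = 4.0877427e+07 m
T = 2*pi*sqrt(r^3/mu) = 2*pi*sqrt(6.830471e+22 / 3.986e14)
T = 82250.1216 s = 1370.8354 min

1370.8354 minutes


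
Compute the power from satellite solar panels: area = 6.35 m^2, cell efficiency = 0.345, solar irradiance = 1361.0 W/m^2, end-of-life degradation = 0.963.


P = area * eta * S * degradation
P = 6.35 * 0.345 * 1361.0 * 0.963
P = 2871.2912 W

2871.2912 W


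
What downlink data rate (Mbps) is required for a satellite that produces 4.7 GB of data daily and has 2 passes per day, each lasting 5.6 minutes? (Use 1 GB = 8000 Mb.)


total contact time = 2 * 5.6 * 60 = 672.0000 s
data = 4.7 GB = 37600.0000 Mb
rate = 37600.0000 / 672.0000 = 55.9524 Mbps

55.9524 Mbps


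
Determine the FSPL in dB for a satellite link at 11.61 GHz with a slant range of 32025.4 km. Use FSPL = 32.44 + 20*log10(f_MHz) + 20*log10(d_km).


f = 11.61 GHz = 11610.0000 MHz
d = 32025.4 km
FSPL = 32.44 + 20*log10(11610.0000) + 20*log10(32025.4)
FSPL = 32.44 + 81.2966 + 90.1099
FSPL = 203.8465 dB

203.8465 dB


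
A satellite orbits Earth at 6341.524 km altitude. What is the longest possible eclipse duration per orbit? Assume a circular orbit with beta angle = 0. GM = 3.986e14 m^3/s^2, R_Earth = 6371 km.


r = 12712.5240 km
T = 237.7430 min
Eclipse fraction = arcsin(R_E/r)/pi = arcsin(6371.0000/12712.5240)/pi
= arcsin(0.5011593)/pi = 0.1670929
Eclipse duration = 0.1670929 * 237.7430 = 39.7252 min

39.7252 minutes


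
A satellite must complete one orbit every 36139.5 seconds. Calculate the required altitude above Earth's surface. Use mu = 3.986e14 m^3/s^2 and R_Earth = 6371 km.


T = 36139.5 s
r = (mu*T^2/(4*pi^2))^(1/3) = (3.986e14 * 36139.5^2 / (4*pi^2))^(1/3)
r = 2.3625478e+07 m = 23625.4784 km
alt = r - R_E = 23625.4784 - 6371 = 17254.4784 km

17254.4784 km


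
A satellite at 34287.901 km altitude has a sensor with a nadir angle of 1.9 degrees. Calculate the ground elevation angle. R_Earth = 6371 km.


r = R_E + alt = 40658.9010 km
Law of sines in the satellite / Earth-center / ground-point triangle:
  sin(nadir)/R_E = sin(90 + el)/r  =>  cos(el) = (r/R_E)*sin(nadir)
cos(el) = (40658.9010 / 6371.0000) * sin(1.9 deg) = 0.2115921
el = arccos(0.2115921) = 77.7843 deg
(Earth-central angle = 90 - nadir - el = 10.3157 deg)

77.7843 degrees


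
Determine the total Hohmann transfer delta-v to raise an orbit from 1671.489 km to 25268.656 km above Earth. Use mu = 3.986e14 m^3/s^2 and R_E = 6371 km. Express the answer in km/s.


r1 = 8042.4890 km = 8.042489e+06 m
r2 = 31639.6560 km = 3.1639656e+07 m
dv1 = sqrt(mu/r1)*(sqrt(2*r2/(r1+r2)) - 1) = 1850.0892 m/s
dv2 = sqrt(mu/r2)*(1 - sqrt(2*r1/(r1+r2))) = 1289.6060 m/s
total dv = |dv1| + |dv2| = 1850.0892 + 1289.6060 = 3139.6952 m/s = 3.1397 km/s

3.1397 km/s


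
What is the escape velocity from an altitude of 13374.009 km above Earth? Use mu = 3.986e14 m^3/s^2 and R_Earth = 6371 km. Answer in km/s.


r = 6371.0 + 13374.009 = 19745.0090 km = 1.9745009e+07 m
v_esc = sqrt(2*mu/r) = sqrt(2*3.986e14 / 1.9745009e+07)
v_esc = 6354.1136 m/s = 6.3541 km/s

6.3541 km/s


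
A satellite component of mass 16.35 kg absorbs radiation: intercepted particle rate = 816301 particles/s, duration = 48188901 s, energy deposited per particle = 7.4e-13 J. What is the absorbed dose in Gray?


Total energy deposited = rate * time * E_per
  = 816301 * 48188901 * 7.4e-13 = 29.1091 J
Dose = E_total / mass = 29.1091 / 16.35
Dose = 1.7804 Gy

1.7804 Gy


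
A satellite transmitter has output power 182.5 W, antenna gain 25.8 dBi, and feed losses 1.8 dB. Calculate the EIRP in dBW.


Pt = 182.5 W = 22.6126 dBW
EIRP = Pt_dBW + Gt - losses = 22.6126 + 25.8 - 1.8 = 46.6126 dBW

46.6126 dBW


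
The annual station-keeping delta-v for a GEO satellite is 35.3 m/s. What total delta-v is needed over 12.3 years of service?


dV = rate * years = 35.3 * 12.3
dV = 434.1900 m/s

434.1900 m/s


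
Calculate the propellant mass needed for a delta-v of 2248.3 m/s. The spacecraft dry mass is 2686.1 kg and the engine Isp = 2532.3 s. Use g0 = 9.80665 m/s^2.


ve = Isp * g0 = 2532.3 * 9.80665 = 24833.379795 m/s
mass ratio = exp(dv/ve) = exp(2248.3/24833.379795) = 1.09476026
m_prop = m_dry * (mr - 1) = 2686.1 * (1.09476026 - 1)
m_prop = 254.5355 kg

254.5355 kg


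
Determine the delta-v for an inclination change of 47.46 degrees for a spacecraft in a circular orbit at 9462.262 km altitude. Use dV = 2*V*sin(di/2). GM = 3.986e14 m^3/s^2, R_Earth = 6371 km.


r = 15833.2620 km = 1.5833262e+07 m
V = sqrt(mu/r) = 5017.4546 m/s
di = 47.46 deg = 0.8283333 rad
dV = 2*V*sin(di/2) = 2*5017.4546*sin(0.4141666)
dV = 4038.3200 m/s = 4.0383 km/s

4.0383 km/s


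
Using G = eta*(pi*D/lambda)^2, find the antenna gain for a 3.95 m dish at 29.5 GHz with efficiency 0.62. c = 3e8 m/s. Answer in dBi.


lambda = c/f = 3e8 / 2.95e+10 = 0.01016949 m
G = eta*(pi*D/lambda)^2 = 0.62*(pi*3.95/0.01016949)^2
G = 923181.6185 (linear)
G = 10*log10(923181.6185) = 59.6529 dBi

59.6529 dBi


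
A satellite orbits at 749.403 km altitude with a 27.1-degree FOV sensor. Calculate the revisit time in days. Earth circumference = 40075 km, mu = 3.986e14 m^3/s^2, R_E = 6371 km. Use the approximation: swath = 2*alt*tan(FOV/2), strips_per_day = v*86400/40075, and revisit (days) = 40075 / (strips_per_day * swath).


swath = 2*749.403*tan(0.2364921) = 361.2151 km
v = sqrt(mu/r) = 7481.9768 m/s = 7.4820 km/s
strips/day = v*86400/40075 = 7.4820*86400/40075 = 16.1308
coverage/day = strips * swath = 16.1308 * 361.2151 = 5826.6977 km
revisit = 40075 / 5826.6977 = 6.8778 days

6.8778 days


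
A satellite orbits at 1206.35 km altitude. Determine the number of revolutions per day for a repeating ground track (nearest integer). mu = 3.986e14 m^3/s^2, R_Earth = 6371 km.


r = 7.57735e+06 m
T = 2*pi*sqrt(r^3/mu) = 6564.2822 s = 109.4047 min
revs/day = 1440 / 109.4047 = 13.1621
Rounded: 13 revolutions per day

13 revolutions per day


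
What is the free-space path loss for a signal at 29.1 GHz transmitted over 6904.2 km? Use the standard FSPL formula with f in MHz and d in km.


f = 29.1 GHz = 29100.0000 MHz
d = 6904.2 km
FSPL = 32.44 + 20*log10(29100.0000) + 20*log10(6904.2)
FSPL = 32.44 + 89.2779 + 76.7823
FSPL = 198.5001 dB

198.5001 dB


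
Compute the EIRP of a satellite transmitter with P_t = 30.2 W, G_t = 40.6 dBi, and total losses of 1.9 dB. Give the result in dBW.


Pt = 30.2 W = 14.8001 dBW
EIRP = Pt_dBW + Gt - losses = 14.8001 + 40.6 - 1.9 = 53.5001 dBW

53.5001 dBW


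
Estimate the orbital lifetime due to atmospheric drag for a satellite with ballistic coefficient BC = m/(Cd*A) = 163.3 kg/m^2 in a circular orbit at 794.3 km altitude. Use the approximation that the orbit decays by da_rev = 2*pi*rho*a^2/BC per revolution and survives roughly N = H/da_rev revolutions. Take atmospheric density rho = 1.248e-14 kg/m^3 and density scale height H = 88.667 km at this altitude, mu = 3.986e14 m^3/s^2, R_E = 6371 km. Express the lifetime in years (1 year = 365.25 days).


a = R_E + alt = 7165.3000 km = 7.1653e+06 m
da_rev = 2*pi*rho*a^2/BC = 2*pi*1.248e-14*(7.1653e+06)^2/163.3 = 0.0246534116 m per revolution
N = H/da_rev = 88667.0000 m / 0.0246534116 m = 3.5965408e+06 revolutions
P = 2*pi*sqrt(a^3/mu) = 6036.1884 s
lifetime = N*P = 3.5965408e+06 * 6036.1884 = 2.1709398e+10 s = 251266.1788 days
years = 251266.1788 / 365.25 = 687.9293 years

687.9293 years


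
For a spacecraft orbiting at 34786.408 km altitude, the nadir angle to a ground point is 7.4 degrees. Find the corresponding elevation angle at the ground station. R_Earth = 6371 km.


r = R_E + alt = 41157.4080 km
Law of sines in the satellite / Earth-center / ground-point triangle:
  sin(nadir)/R_E = sin(90 + el)/r  =>  cos(el) = (r/R_E)*sin(nadir)
cos(el) = (41157.4080 / 6371.0000) * sin(7.4 deg) = 0.8320347
el = arccos(0.8320347) = 33.6917 deg
(Earth-central angle = 90 - nadir - el = 48.9083 deg)

33.6917 degrees


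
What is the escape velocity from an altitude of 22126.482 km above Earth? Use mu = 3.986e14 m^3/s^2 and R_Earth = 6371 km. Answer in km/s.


r = 6371.0 + 22126.482 = 28497.4820 km = 2.8497482e+07 m
v_esc = sqrt(2*mu/r) = sqrt(2*3.986e14 / 2.8497482e+07)
v_esc = 5289.0832 m/s = 5.2891 km/s

5.2891 km/s


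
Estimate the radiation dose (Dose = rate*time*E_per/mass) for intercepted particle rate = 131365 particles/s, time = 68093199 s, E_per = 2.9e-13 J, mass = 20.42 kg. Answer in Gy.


Total energy deposited = rate * time * E_per
  = 131365 * 68093199 * 2.9e-13 = 2.5941 J
Dose = E_total / mass = 2.5941 / 20.42
Dose = 0.1270357 Gy

0.1270 Gy


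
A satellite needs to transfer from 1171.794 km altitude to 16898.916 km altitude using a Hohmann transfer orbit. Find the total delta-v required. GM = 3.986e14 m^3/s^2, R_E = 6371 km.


r1 = 7542.7940 km = 7.542794e+06 m
r2 = 23269.9160 km = 2.3269916e+07 m
dv1 = sqrt(mu/r1)*(sqrt(2*r2/(r1+r2)) - 1) = 1664.6167 m/s
dv2 = sqrt(mu/r2)*(1 - sqrt(2*r1/(r1+r2))) = 1242.8438 m/s
total dv = |dv1| + |dv2| = 1664.6167 + 1242.8438 = 2907.4605 m/s = 2.9075 km/s

2.9075 km/s


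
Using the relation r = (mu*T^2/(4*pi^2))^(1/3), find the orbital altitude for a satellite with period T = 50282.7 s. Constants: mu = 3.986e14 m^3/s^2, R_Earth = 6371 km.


T = 50282.7 s
r = (mu*T^2/(4*pi^2))^(1/3) = (3.986e14 * 50282.7^2 / (4*pi^2))^(1/3)
r = 2.9444549e+07 m = 29444.5494 km
alt = r - R_E = 29444.5494 - 6371 = 23073.5494 km

23073.5494 km


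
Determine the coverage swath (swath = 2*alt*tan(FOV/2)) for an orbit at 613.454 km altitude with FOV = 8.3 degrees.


FOV = 8.3 deg = 0.1448623 rad
swath = 2 * alt * tan(FOV/2) = 2 * 613.454 * tan(0.07243116)
swath = 2 * 613.454 * 0.07255809
swath = 89.0221 km

89.0221 km


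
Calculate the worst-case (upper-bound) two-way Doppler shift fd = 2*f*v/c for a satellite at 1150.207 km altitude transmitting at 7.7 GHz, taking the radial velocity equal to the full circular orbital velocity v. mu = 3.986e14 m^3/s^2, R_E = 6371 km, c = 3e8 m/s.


r = 7.521207e+06 m
v = sqrt(mu/r) = 7279.8910 m/s (worst-case radial velocity)
f = 7.7 GHz = 7.7e+09 Hz
fd = 2*f*v/c = 2*7.7e+09*7279.8910/3.0e+08
fd = 373701.0710 Hz

373701.0710 Hz


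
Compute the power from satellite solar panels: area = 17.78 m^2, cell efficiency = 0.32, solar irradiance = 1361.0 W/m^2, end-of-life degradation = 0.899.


P = area * eta * S * degradation
P = 17.78 * 0.32 * 1361.0 * 0.899
P = 6961.4475 W

6961.4475 W


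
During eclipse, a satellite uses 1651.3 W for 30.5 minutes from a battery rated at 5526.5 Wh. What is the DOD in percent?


E_used = P * t / 60 = 1651.3 * 30.5 / 60 = 839.4108 Wh
DOD = E_used / E_total * 100 = 839.4108 / 5526.5 * 100
DOD = 15.1888 %

15.1888 %


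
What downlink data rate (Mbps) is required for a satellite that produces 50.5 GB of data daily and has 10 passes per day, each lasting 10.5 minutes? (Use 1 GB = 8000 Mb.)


total contact time = 10 * 10.5 * 60 = 6300.0000 s
data = 50.5 GB = 404000.0000 Mb
rate = 404000.0000 / 6300.0000 = 64.1270 Mbps

64.1270 Mbps


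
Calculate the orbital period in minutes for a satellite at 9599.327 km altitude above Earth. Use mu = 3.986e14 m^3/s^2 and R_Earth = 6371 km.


r = 15970.3270 km = 1.5970327e+07 m
T = 2*pi*sqrt(r^3/mu) = 2*pi*sqrt(4.0732534e+21 / 3.986e14)
T = 20085.4670 s = 334.7578 min

334.7578 minutes


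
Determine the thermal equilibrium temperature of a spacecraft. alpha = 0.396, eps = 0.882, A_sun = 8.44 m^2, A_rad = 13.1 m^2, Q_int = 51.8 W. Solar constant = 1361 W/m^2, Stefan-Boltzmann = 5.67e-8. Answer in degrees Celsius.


Numerator = alpha*S*A_sun + Q_int = 0.396*1361*8.44 + 51.8 = 4600.5886 W
Denominator = eps*sigma*A_rad = 0.882*5.67e-8*13.1 = 6.5512314e-07 W/K^4
T^4 = 7.0224792e+09 K^4
T = 289.4827 K = 16.3327 C

16.3327 degrees Celsius


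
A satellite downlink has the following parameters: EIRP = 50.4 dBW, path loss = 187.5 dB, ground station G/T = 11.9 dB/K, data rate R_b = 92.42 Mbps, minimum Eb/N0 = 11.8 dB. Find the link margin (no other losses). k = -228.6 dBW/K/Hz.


C/N0 = EIRP - FSPL + G/T - k = 50.4 - 187.5 + 11.9 - (-228.6)
C/N0 = 103.4000 dB-Hz
R_b = 92.42 Mbps = 9.242e+07 bps -> 10*log10(R_b) = 79.6577 dB-Hz
Eb/N0 = C/N0 - 10*log10(R_b) = 103.4000 - 79.6577 = 23.7423 dB
Margin = Eb/N0 - Eb/N0_req = 23.7423 - 11.8 = 11.9423 dB (link closes)

11.9423 dB


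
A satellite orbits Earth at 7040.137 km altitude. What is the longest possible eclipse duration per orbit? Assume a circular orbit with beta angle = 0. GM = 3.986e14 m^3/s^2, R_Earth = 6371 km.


r = 13411.1370 km
T = 257.6074 min
Eclipse fraction = arcsin(R_E/r)/pi = arcsin(6371.0000/13411.1370)/pi
= arcsin(0.4750529)/pi = 0.1575711
Eclipse duration = 0.1575711 * 257.6074 = 40.5915 min

40.5915 minutes


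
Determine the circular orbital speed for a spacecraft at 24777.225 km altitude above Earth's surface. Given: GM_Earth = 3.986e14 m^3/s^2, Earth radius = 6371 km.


r = R_E + alt = 6371.0 + 24777.225 = 31148.2250 km = 3.1148225e+07 m
v = sqrt(mu/r) = sqrt(3.986e14 / 3.1148225e+07) = 3577.2723 m/s = 3.5773 km/s

3.5773 km/s


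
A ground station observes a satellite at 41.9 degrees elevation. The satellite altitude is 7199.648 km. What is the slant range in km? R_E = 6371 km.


h = 7199.648 km, el = 41.9 deg
d = -R_E*sin(el) + sqrt((R_E*sin(el))^2 + 2*R_E*h + h^2)
d = -6371.0000*sin(0.731293) + sqrt((6371.0000*0.6678326)^2 + 2*6371.0000*7199.648 + 7199.648^2)
d = 8460.4202 km

8460.4202 km


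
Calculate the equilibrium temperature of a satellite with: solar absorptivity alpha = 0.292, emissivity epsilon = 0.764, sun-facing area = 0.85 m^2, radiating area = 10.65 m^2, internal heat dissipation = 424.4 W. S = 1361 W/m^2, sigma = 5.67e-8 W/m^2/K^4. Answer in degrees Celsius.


Numerator = alpha*S*A_sun + Q_int = 0.292*1361*0.85 + 424.4 = 762.2002 W
Denominator = eps*sigma*A_rad = 0.764*5.67e-8*10.65 = 4.6134522e-07 W/K^4
T^4 = 1.6521255e+09 K^4
T = 201.6094 K = -71.5406 C

-71.5406 degrees Celsius


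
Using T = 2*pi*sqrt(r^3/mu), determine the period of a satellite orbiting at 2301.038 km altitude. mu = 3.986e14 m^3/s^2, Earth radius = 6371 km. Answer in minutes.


r = 8672.0380 km = 8.672038e+06 m
T = 2*pi*sqrt(r^3/mu) = 2*pi*sqrt(6.5217405e+20 / 3.986e14)
T = 8036.9817 s = 133.9497 min

133.9497 minutes


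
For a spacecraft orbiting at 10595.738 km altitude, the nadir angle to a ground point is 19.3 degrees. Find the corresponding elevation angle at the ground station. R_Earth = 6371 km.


r = R_E + alt = 16966.7380 km
Law of sines in the satellite / Earth-center / ground-point triangle:
  sin(nadir)/R_E = sin(90 + el)/r  =>  cos(el) = (r/R_E)*sin(nadir)
cos(el) = (16966.7380 / 6371.0000) * sin(19.3 deg) = 0.8801995
el = arccos(0.8801995) = 28.3336 deg
(Earth-central angle = 90 - nadir - el = 42.3664 deg)

28.3336 degrees


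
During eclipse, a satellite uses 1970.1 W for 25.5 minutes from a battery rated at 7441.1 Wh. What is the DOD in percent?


E_used = P * t / 60 = 1970.1 * 25.5 / 60 = 837.2925 Wh
DOD = E_used / E_total * 100 = 837.2925 / 7441.1 * 100
DOD = 11.2523 %

11.2523 %


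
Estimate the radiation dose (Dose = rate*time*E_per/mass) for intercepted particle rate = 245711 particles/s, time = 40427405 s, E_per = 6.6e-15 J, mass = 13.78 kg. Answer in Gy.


Total energy deposited = rate * time * E_per
  = 245711 * 40427405 * 6.6e-15 = 0.06556082 J
Dose = E_total / mass = 0.06556082 / 13.78
Dose = 0.00475768 Gy

0.0048 Gy


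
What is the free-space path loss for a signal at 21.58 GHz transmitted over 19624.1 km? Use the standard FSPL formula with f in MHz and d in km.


f = 21.58 GHz = 21580.0000 MHz
d = 19624.1 km
FSPL = 32.44 + 20*log10(21580.0000) + 20*log10(19624.1)
FSPL = 32.44 + 86.6810 + 85.8558
FSPL = 204.9768 dB

204.9768 dB


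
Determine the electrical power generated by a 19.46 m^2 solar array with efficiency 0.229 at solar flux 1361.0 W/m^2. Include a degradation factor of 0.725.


P = area * eta * S * degradation
P = 19.46 * 0.229 * 1361.0 * 0.725
P = 4397.1821 W

4397.1821 W


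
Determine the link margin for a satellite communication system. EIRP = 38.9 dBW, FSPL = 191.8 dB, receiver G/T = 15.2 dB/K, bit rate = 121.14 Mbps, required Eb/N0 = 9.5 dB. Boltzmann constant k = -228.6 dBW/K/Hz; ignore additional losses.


C/N0 = EIRP - FSPL + G/T - k = 38.9 - 191.8 + 15.2 - (-228.6)
C/N0 = 90.9000 dB-Hz
R_b = 121.14 Mbps = 1.2114e+08 bps -> 10*log10(R_b) = 80.8329 dB-Hz
Eb/N0 = C/N0 - 10*log10(R_b) = 90.9000 - 80.8329 = 10.0671 dB
Margin = Eb/N0 - Eb/N0_req = 10.0671 - 9.5 = 0.5671243 dB (link closes)

0.5671 dB


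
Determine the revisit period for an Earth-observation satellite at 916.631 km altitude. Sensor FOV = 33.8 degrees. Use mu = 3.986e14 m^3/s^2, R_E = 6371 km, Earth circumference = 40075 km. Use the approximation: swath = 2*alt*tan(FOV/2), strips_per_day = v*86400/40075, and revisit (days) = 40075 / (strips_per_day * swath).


swath = 2*916.631*tan(0.2949606) = 556.9876 km
v = sqrt(mu/r) = 7395.6348 m/s = 7.3956 km/s
strips/day = v*86400/40075 = 7.3956*86400/40075 = 15.9447
coverage/day = strips * swath = 15.9447 * 556.9876 = 8880.9860 km
revisit = 40075 / 8880.9860 = 4.5124 days

4.5124 days


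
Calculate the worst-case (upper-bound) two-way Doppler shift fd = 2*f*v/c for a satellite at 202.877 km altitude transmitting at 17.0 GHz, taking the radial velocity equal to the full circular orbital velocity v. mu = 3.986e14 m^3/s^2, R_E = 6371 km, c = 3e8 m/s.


r = 6.573877e+06 m
v = sqrt(mu/r) = 7786.7792 m/s (worst-case radial velocity)
f = 17.0 GHz = 1.7e+10 Hz
fd = 2*f*v/c = 2*1.7e+10*7786.7792/3.0e+08
fd = 882501.6428 Hz

882501.6428 Hz


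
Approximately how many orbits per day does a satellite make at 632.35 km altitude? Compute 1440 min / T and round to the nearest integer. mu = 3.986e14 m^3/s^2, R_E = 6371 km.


r = 7.00335e+06 m
T = 2*pi*sqrt(r^3/mu) = 5832.7044 s = 97.2117 min
revs/day = 1440 / 97.2117 = 14.8130
Rounded: 15 revolutions per day

15 revolutions per day


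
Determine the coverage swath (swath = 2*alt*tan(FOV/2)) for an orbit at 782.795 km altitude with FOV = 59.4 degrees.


FOV = 59.4 deg = 1.0367 rad
swath = 2 * alt * tan(FOV/2) = 2 * 782.795 * tan(0.5183628)
swath = 2 * 782.795 * 0.5703899
swath = 892.9968 km

892.9968 km


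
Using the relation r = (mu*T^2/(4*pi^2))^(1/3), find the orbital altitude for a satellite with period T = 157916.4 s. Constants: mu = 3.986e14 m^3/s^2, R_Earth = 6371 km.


T = 157916.4 s
r = (mu*T^2/(4*pi^2))^(1/3) = (3.986e14 * 157916.4^2 / (4*pi^2))^(1/3)
r = 6.3145733e+07 m = 63145.7330 km
alt = r - R_E = 63145.7330 - 6371 = 56774.7330 km

56774.7330 km


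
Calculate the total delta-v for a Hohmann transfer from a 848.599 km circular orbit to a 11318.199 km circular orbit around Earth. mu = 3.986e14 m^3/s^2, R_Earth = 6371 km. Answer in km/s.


r1 = 7219.5990 km = 7.219599e+06 m
r2 = 17689.1990 km = 1.7689199e+07 m
dv1 = sqrt(mu/r1)*(sqrt(2*r2/(r1+r2)) - 1) = 1424.9326 m/s
dv2 = sqrt(mu/r2)*(1 - sqrt(2*r1/(r1+r2))) = 1132.7695 m/s
total dv = |dv1| + |dv2| = 1424.9326 + 1132.7695 = 2557.7021 m/s = 2.5577 km/s

2.5577 km/s


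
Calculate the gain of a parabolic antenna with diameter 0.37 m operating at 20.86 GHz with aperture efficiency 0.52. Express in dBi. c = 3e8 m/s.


lambda = c/f = 3e8 / 2.086e+10 = 0.01438159 m
G = eta*(pi*D/lambda)^2 = 0.52*(pi*0.37/0.01438159)^2
G = 3396.9772 (linear)
G = 10*log10(3396.9772) = 35.3109 dBi

35.3109 dBi


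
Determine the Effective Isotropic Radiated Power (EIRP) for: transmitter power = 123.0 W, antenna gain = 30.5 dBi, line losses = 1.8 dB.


Pt = 123.0 W = 20.8991 dBW
EIRP = Pt_dBW + Gt - losses = 20.8991 + 30.5 - 1.8 = 49.5991 dBW

49.5991 dBW


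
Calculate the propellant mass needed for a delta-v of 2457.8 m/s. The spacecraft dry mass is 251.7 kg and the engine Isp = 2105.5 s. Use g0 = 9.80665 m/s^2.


ve = Isp * g0 = 2105.5 * 9.80665 = 20647.901575 m/s
mass ratio = exp(dv/ve) = exp(2457.8/20647.901575) = 1.12640809
m_prop = m_dry * (mr - 1) = 251.7 * (1.12640809 - 1)
m_prop = 31.8169 kg

31.8169 kg


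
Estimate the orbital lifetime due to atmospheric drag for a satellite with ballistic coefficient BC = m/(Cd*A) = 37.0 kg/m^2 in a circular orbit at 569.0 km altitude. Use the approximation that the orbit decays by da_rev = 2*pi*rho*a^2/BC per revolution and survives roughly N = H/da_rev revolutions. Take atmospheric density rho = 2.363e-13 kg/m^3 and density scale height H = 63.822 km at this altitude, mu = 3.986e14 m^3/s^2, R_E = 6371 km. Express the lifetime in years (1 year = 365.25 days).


a = R_E + alt = 6940.0000 km = 6.94e+06 m
da_rev = 2*pi*rho*a^2/BC = 2*pi*2.363e-13*(6.94e+06)^2/37.0 = 1.932684 m per revolution
N = H/da_rev = 63822.0000 m / 1.932684 m = 33022.4737 revolutions
P = 2*pi*sqrt(a^3/mu) = 5753.7426 s
lifetime = N*P = 33022.4737 * 5753.7426 = 1.9000281e+08 s = 2199.1066 days
years = 2199.1066 / 365.25 = 6.0208 years

6.0208 years


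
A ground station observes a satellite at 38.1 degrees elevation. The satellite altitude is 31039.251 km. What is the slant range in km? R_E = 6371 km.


h = 31039.251 km, el = 38.1 deg
d = -R_E*sin(el) + sqrt((R_E*sin(el))^2 + 2*R_E*h + h^2)
d = -6371.0000*sin(0.6649704) + sqrt((6371.0000*0.6170359)^2 + 2*6371.0000*31039.251 + 31039.251^2)
d = 33141.6451 km

33141.6451 km


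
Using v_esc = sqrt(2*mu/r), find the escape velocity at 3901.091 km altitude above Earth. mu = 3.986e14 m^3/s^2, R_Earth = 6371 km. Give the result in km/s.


r = 6371.0 + 3901.091 = 10272.0910 km = 1.0272091e+07 m
v_esc = sqrt(2*mu/r) = sqrt(2*3.986e14 / 1.0272091e+07)
v_esc = 8809.5600 m/s = 8.8096 km/s

8.8096 km/s


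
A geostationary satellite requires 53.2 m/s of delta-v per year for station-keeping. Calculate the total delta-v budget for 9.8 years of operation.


dV = rate * years = 53.2 * 9.8
dV = 521.3600 m/s

521.3600 m/s


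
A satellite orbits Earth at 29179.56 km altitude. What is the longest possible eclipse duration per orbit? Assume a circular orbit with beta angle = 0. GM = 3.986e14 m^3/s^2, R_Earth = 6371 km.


r = 35550.5600 km
T = 1111.8076 min
Eclipse fraction = arcsin(R_E/r)/pi = arcsin(6371.0000/35550.5600)/pi
= arcsin(0.1792096)/pi = 0.05735401
Eclipse duration = 0.05735401 * 1111.8076 = 63.7666 min

63.7666 minutes


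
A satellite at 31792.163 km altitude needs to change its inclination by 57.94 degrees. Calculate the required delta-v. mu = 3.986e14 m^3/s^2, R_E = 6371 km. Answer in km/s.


r = 38163.1630 km = 3.8163163e+07 m
V = sqrt(mu/r) = 3231.8148 m/s
di = 57.94 deg = 1.0112 rad
dV = 2*V*sin(di/2) = 2*3231.8148*sin(0.5056219)
dV = 3130.6694 m/s = 3.1307 km/s

3.1307 km/s


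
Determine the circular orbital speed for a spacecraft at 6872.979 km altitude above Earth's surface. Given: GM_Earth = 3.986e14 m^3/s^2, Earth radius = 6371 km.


r = R_E + alt = 6371.0 + 6872.979 = 13243.9790 km = 1.3243979e+07 m
v = sqrt(mu/r) = sqrt(3.986e14 / 1.3243979e+07) = 5486.0455 m/s = 5.4860 km/s

5.4860 km/s


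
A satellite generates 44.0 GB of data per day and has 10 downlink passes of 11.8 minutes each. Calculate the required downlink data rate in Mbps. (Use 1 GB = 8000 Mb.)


total contact time = 10 * 11.8 * 60 = 7080.0000 s
data = 44.0 GB = 352000.0000 Mb
rate = 352000.0000 / 7080.0000 = 49.7175 Mbps

49.7175 Mbps


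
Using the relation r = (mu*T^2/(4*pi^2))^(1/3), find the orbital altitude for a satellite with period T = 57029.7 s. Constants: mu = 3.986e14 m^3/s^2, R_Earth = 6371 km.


T = 57029.7 s
r = (mu*T^2/(4*pi^2))^(1/3) = (3.986e14 * 57029.7^2 / (4*pi^2))^(1/3)
r = 3.2022845e+07 m = 32022.8448 km
alt = r - R_E = 32022.8448 - 6371 = 25651.8448 km

25651.8448 km


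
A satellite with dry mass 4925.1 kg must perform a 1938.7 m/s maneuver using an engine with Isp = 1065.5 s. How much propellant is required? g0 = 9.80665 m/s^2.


ve = Isp * g0 = 1065.5 * 9.80665 = 10448.985575 m/s
mass ratio = exp(dv/ve) = exp(1938.7/10448.985575) = 1.20386780
m_prop = m_dry * (mr - 1) = 4925.1 * (1.20386780 - 1)
m_prop = 1004.0693 kg

1004.0693 kg


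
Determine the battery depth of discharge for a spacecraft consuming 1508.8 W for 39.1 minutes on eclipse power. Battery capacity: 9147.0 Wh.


E_used = P * t / 60 = 1508.8 * 39.1 / 60 = 983.2347 Wh
DOD = E_used / E_total * 100 = 983.2347 / 9147.0 * 100
DOD = 10.7493 %

10.7493 %


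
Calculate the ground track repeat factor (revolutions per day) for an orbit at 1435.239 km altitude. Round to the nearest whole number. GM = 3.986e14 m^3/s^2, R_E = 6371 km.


r = 7.806239e+06 m
T = 2*pi*sqrt(r^3/mu) = 6863.9480 s = 114.3991 min
revs/day = 1440 / 114.3991 = 12.5875
Rounded: 13 revolutions per day

13 revolutions per day


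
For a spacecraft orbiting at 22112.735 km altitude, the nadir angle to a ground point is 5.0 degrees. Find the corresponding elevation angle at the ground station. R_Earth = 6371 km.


r = R_E + alt = 28483.7350 km
Law of sines in the satellite / Earth-center / ground-point triangle:
  sin(nadir)/R_E = sin(90 + el)/r  =>  cos(el) = (r/R_E)*sin(nadir)
cos(el) = (28483.7350 / 6371.0000) * sin(5.0 deg) = 0.3896596
el = arccos(0.3896596) = 67.0667 deg
(Earth-central angle = 90 - nadir - el = 17.9333 deg)

67.0667 degrees


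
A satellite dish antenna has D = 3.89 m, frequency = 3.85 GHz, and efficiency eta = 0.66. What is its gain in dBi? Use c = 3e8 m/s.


lambda = c/f = 3e8 / 3.85e+09 = 0.07792208 m
G = eta*(pi*D/lambda)^2 = 0.66*(pi*3.89/0.07792208)^2
G = 16233.8614 (linear)
G = 10*log10(16233.8614) = 42.1042 dBi

42.1042 dBi


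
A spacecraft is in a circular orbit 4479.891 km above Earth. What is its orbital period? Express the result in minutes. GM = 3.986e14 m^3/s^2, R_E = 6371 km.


r = 10850.8910 km = 1.0850891e+07 m
T = 2*pi*sqrt(r^3/mu) = 2*pi*sqrt(1.2776038e+21 / 3.986e14)
T = 11248.8810 s = 187.4814 min

187.4814 minutes


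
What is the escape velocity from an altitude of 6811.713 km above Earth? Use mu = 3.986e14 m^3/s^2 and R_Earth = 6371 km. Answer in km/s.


r = 6371.0 + 6811.713 = 13182.7130 km = 1.3182713e+07 m
v_esc = sqrt(2*mu/r) = sqrt(2*3.986e14 / 1.3182713e+07)
v_esc = 7776.4475 m/s = 7.7764 km/s

7.7764 km/s


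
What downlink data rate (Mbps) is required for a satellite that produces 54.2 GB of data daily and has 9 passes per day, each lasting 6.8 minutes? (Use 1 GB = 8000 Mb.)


total contact time = 9 * 6.8 * 60 = 3672.0000 s
data = 54.2 GB = 433600.0000 Mb
rate = 433600.0000 / 3672.0000 = 118.0828 Mbps

118.0828 Mbps


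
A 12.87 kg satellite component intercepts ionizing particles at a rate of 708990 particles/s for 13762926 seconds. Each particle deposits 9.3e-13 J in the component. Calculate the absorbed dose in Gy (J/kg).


Total energy deposited = rate * time * E_per
  = 708990 * 13762926 * 9.3e-13 = 9.0747 J
Dose = E_total / mass = 9.0747 / 12.87
Dose = 0.7051074 Gy

0.7051 Gy


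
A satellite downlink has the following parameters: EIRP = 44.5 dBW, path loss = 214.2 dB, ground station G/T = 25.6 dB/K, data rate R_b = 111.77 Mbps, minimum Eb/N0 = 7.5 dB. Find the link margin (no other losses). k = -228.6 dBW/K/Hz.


C/N0 = EIRP - FSPL + G/T - k = 44.5 - 214.2 + 25.6 - (-228.6)
C/N0 = 84.5000 dB-Hz
R_b = 111.77 Mbps = 1.1177e+08 bps -> 10*log10(R_b) = 80.4833 dB-Hz
Eb/N0 = C/N0 - 10*log10(R_b) = 84.5000 - 80.4833 = 4.0167 dB
Margin = Eb/N0 - Eb/N0_req = 4.0167 - 7.5 = -3.4833 dB (negative margin: link does not close)

-3.4833 dB


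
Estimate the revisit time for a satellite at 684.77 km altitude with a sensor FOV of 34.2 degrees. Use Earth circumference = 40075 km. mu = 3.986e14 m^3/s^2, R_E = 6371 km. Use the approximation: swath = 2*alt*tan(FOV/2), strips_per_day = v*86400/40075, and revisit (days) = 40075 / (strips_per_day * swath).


swath = 2*684.77*tan(0.2984513) = 421.3255 km
v = sqrt(mu/r) = 7516.1673 m/s = 7.5162 km/s
strips/day = v*86400/40075 = 7.5162*86400/40075 = 16.2045
coverage/day = strips * swath = 16.2045 * 421.3255 = 6827.3853 km
revisit = 40075 / 6827.3853 = 5.8697 days

5.8697 days


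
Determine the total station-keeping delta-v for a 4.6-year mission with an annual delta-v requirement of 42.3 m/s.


dV = rate * years = 42.3 * 4.6
dV = 194.5800 m/s

194.5800 m/s


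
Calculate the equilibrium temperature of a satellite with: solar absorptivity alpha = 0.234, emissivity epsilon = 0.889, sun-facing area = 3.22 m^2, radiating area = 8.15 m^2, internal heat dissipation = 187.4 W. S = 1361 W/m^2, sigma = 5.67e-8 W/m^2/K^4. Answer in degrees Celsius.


Numerator = alpha*S*A_sun + Q_int = 0.234*1361*3.22 + 187.4 = 1212.8863 W
Denominator = eps*sigma*A_rad = 0.889*5.67e-8*8.15 = 4.1081135e-07 W/K^4
T^4 = 2.9524167e+09 K^4
T = 233.1011 K = -40.0489 C

-40.0489 degrees Celsius


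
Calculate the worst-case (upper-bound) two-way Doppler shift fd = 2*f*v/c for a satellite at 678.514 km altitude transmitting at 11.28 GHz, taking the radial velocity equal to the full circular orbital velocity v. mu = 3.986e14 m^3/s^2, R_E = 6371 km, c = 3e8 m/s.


r = 7.049514e+06 m
v = sqrt(mu/r) = 7519.5016 m/s (worst-case radial velocity)
f = 11.28 GHz = 1.128e+10 Hz
fd = 2*f*v/c = 2*1.128e+10*7519.5016/3.0e+08
fd = 565466.5235 Hz

565466.5235 Hz


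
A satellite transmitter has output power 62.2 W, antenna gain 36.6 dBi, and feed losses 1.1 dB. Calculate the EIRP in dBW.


Pt = 62.2 W = 17.9379 dBW
EIRP = Pt_dBW + Gt - losses = 17.9379 + 36.6 - 1.1 = 53.4379 dBW

53.4379 dBW


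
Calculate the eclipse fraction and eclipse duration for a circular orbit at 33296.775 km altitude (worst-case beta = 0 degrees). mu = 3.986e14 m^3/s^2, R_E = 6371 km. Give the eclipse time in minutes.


r = 39667.7750 km
T = 1310.4388 min
Eclipse fraction = arcsin(R_E/r)/pi = arcsin(6371.0000/39667.7750)/pi
= arcsin(0.160609)/pi = 0.0513458
Eclipse duration = 0.0513458 * 1310.4388 = 67.2855 min

67.2855 minutes


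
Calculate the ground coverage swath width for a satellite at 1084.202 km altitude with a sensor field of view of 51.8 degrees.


FOV = 51.8 deg = 0.9040806 rad
swath = 2 * alt * tan(FOV/2) = 2 * 1084.202 * tan(0.4520403)
swath = 2 * 1084.202 * 0.4855739
swath = 1052.9204 km

1052.9204 km


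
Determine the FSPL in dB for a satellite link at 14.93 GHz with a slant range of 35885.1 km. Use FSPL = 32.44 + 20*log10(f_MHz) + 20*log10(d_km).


f = 14.93 GHz = 14930.0000 MHz
d = 35885.1 km
FSPL = 32.44 + 20*log10(14930.0000) + 20*log10(35885.1)
FSPL = 32.44 + 83.4812 + 91.0983
FSPL = 207.0195 dB

207.0195 dB


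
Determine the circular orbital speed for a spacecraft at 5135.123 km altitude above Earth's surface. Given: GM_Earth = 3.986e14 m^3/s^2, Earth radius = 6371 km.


r = R_E + alt = 6371.0 + 5135.123 = 11506.1230 km = 1.1506123e+07 m
v = sqrt(mu/r) = sqrt(3.986e14 / 1.1506123e+07) = 5885.7816 m/s = 5.8858 km/s

5.8858 km/s


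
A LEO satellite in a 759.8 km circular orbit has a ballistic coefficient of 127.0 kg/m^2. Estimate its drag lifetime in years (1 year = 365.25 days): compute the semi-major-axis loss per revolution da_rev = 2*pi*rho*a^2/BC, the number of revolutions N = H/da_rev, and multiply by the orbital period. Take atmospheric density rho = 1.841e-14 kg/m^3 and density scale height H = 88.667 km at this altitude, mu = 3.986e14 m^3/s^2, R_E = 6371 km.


a = R_E + alt = 7130.8000 km = 7.1308e+06 m
da_rev = 2*pi*rho*a^2/BC = 2*pi*1.841e-14*(7.1308e+06)^2/127.0 = 0.0463133768 m per revolution
N = H/da_rev = 88667.0000 m / 0.0463133768 m = 1.9145009e+06 revolutions
P = 2*pi*sqrt(a^3/mu) = 5992.6457 s
lifetime = N*P = 1.9145009e+06 * 5992.6457 = 1.1472925e+10 s = 132788.4891 days
years = 132788.4891 / 365.25 = 363.5551 years

363.5551 years


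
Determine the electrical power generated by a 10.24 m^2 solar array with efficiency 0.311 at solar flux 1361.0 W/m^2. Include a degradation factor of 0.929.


P = area * eta * S * degradation
P = 10.24 * 0.311 * 1361.0 * 0.929
P = 4026.5601 W

4026.5601 W


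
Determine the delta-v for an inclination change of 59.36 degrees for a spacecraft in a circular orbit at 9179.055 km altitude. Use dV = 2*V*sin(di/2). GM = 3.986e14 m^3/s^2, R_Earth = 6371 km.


r = 15550.0550 km = 1.5550055e+07 m
V = sqrt(mu/r) = 5062.9389 m/s
di = 59.36 deg = 1.0360 rad
dV = 2*V*sin(di/2) = 2*5062.9389*sin(0.5180137)
dV = 5013.8833 m/s = 5.0139 km/s

5.0139 km/s


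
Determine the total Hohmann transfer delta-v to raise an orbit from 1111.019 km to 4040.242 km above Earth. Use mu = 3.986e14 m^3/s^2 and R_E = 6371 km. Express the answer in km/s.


r1 = 7482.0190 km = 7.482019e+06 m
r2 = 10411.2420 km = 1.0411242e+07 m
dv1 = sqrt(mu/r1)*(sqrt(2*r2/(r1+r2)) - 1) = 574.8037 m/s
dv2 = sqrt(mu/r2)*(1 - sqrt(2*r1/(r1+r2))) = 529.0867 m/s
total dv = |dv1| + |dv2| = 574.8037 + 529.0867 = 1103.8904 m/s = 1.1039 km/s

1.1039 km/s


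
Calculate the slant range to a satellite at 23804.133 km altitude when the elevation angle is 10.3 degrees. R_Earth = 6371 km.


h = 23804.133 km, el = 10.3 deg
d = -R_E*sin(el) + sqrt((R_E*sin(el))^2 + 2*R_E*h + h^2)
d = -6371.0000*sin(0.1797689) + sqrt((6371.0000*0.1788022)^2 + 2*6371.0000*23804.133 + 23804.133^2)
d = 28377.7390 km

28377.7390 km


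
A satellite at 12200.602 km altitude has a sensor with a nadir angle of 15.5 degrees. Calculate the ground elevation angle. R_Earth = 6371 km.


r = R_E + alt = 18571.6020 km
Law of sines in the satellite / Earth-center / ground-point triangle:
  sin(nadir)/R_E = sin(90 + el)/r  =>  cos(el) = (r/R_E)*sin(nadir)
cos(el) = (18571.6020 / 6371.0000) * sin(15.5 deg) = 0.7790056
el = arccos(0.7790056) = 38.8304 deg
(Earth-central angle = 90 - nadir - el = 35.6696 deg)

38.8304 degrees
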